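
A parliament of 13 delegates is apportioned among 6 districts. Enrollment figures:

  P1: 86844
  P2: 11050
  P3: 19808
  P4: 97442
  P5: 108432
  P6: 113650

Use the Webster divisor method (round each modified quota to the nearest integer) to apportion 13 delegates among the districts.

Standard divisor 437226/13 ≈ 33632.769; standard quotas: P1 2.582, P2 0.329, P3 0.589, P4 2.897, P5 3.224, P6 3.379.
Rounding to the nearest integer gives P1 3, P2 0, P3 1, P4 3, P5 3, P6 3 — total 13, matching the house size, so no adjustment is needed.

P1 3, P2 0, P3 1, P4 3, P5 3, P6 3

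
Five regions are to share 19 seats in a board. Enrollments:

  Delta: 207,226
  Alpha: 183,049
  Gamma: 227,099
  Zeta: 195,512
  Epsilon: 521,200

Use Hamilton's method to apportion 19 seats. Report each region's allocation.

Total 1334086; standard divisor 1334086/19 ≈ 70215.053.
Standard quotas: Delta 2.9513, Alpha 2.6070, Gamma 3.2343, Zeta 2.7845, Epsilon 7.4229.
Lower quotas: Delta 2, Alpha 2, Gamma 3, Zeta 2, Epsilon 7 (sum 16, leaving 3 seats).
Remainders in descending order: Delta 0.9513, Zeta 0.7845, Alpha 0.6070, Epsilon 0.4229, Gamma 0.2343.
The surplus seats go to Delta, Zeta, Alpha.

Delta: 3, Alpha: 3, Gamma: 3, Zeta: 3, Epsilon: 7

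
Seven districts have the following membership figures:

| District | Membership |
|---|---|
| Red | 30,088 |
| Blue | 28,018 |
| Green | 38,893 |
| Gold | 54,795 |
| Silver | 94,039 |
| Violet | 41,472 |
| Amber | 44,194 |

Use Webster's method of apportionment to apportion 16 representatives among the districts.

Red 1; Blue 1; Green 2; Gold 3; Silver 5; Violet 2; Amber 2

Standard divisor 331499/16 ≈ 20718.688; standard quotas: Red 1.452, Blue 1.352, Green 1.877, Gold 2.645, Silver 4.539, Violet 2.002, Amber 2.133.
Rounding to the nearest integer gives Red 1, Blue 1, Green 2, Gold 3, Silver 5, Violet 2, Amber 2 — total 16, matching the house size, so no adjustment is needed.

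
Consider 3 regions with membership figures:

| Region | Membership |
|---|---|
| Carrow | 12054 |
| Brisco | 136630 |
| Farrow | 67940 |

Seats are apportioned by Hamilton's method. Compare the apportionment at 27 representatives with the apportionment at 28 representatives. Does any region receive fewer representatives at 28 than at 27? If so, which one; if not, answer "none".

At 27 seats: Carrow 2, Brisco 17, Farrow 8.
At 28 seats: Carrow 1, Brisco 18, Farrow 9.
Carrow drops from 2 to 1.

Carrow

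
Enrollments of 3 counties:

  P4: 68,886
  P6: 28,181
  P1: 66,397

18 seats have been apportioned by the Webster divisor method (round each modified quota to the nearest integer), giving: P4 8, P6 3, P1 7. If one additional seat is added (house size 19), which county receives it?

Priority for the next seat is population ÷ (current seats + 0.5).
Priorities: P4 8104.235, P6 8051.714, P1 8852.933.
Highest priority: P1.

P1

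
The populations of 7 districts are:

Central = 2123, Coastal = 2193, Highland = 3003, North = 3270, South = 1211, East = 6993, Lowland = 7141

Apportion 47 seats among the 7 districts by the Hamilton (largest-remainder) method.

Central=4, Coastal=4, Highland=5, North=6, South=2, East=13, Lowland=13

Standard divisor: 25934 ÷ 47 ≈ 551.787.
Standard quotas: Central 3.8475, Coastal 3.9744, Highland 5.4423, North 5.9262, South 2.1947, East 12.6734, Lowland 12.9416.
Lower quotas: Central 3, Coastal 3, Highland 5, North 5, South 2, East 12, Lowland 12 (sum 42, leaving 5 seats).
Remainders in descending order: Coastal 0.9744, Lowland 0.9416, North 0.9262, Central 0.8475, East 0.6734, Highland 0.4423, South 0.1947.
Largest remainders: Coastal, Lowland, North, Central, East receive the extra seats.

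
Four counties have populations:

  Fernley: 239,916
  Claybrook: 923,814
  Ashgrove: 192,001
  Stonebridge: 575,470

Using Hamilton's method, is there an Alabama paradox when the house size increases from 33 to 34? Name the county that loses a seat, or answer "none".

none

At 33 seats: Fernley 4, Claybrook 16, Ashgrove 3, Stonebridge 10.
At 34 seats: Fernley 4, Claybrook 16, Ashgrove 4, Stonebridge 10.
No county's allocation decreased.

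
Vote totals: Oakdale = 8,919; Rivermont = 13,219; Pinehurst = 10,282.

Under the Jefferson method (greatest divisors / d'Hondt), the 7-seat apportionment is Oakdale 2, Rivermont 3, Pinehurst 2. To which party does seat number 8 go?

Pinehurst

Priority for the next seat is population ÷ (current seats + 1).
Priorities: Oakdale 2973.000, Rivermont 3304.750, Pinehurst 3427.333.
Highest priority: Pinehurst.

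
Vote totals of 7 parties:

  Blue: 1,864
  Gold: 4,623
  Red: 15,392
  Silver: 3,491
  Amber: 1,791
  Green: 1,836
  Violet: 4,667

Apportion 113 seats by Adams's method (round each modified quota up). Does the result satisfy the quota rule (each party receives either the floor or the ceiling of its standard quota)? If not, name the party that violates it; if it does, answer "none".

Red

Standard quotas: Blue 6.257, Gold 15.518, Red 51.666, Silver 11.718, Amber 6.012, Green 6.163, Violet 15.666.
Adams allocation: Blue 7, Gold 16, Red 50, Silver 12, Amber 6, Green 6, Violet 16.
Red has quota 51.666 (lower 51, upper 52) but receives 50 — outside the quota interval.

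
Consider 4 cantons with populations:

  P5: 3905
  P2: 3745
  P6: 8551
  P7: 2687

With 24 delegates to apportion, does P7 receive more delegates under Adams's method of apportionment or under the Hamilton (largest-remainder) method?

Adams

Adams: P5 5, P2 5, P6 10, P7 4.
Hamilton: P5 5, P2 5, P6 11, P7 3.
P7 gets 4 under Adams and 3 under Hamilton.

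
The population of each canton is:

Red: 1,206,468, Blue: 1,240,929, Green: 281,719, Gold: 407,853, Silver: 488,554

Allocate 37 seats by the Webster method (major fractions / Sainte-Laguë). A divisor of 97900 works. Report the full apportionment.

With modified divisor 97900: modified quotas Red 12.323, Blue 12.675, Green 2.878, Gold 4.166, Silver 4.990.
Rounding to the nearest integer: Red 12, Blue 13, Green 3, Gold 4, Silver 5 (total 37).

Red=12, Blue=13, Green=3, Gold=4, Silver=5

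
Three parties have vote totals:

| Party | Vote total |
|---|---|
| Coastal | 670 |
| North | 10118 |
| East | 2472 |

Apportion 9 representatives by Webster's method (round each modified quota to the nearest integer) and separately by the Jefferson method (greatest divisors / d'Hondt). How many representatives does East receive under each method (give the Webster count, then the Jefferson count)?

Webster: Coastal 0, North 7, East 2.
Jefferson: Coastal 0, North 8, East 1.
East gets 2 under Webster and 1 under Jefferson.

2 and 1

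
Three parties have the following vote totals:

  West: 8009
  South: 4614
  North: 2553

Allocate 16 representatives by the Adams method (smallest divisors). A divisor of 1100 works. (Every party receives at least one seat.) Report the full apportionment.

West: 8, South: 5, North: 3

With modified divisor 1100: modified quotas West 7.281, South 4.195, North 2.321.
Rounding up: West 8, South 5, North 3 (total 16).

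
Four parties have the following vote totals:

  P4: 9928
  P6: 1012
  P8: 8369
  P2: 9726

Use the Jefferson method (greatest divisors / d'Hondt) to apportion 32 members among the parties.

Standard divisor 29035/32 ≈ 907.344; standard quotas: P4 10.942, P6 1.115, P8 9.224, P2 10.719.
Rounding down gives 10, 1, 9, 10 = 30 seats, so the divisor must be adjusted.
With modified divisor 860: modified quotas P4 11.544, P6 1.177, P8 9.731, P2 11.309.
Rounding down: P4 11, P6 1, P8 9, P2 11 (total 32).

P4: 11, P6: 1, P8: 9, P2: 11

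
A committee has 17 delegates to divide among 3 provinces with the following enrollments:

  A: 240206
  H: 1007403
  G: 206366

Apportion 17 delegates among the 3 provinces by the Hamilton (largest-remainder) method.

A 3; H 12; G 2

Total 1453975; standard divisor 1453975/17 ≈ 85527.941.
Standard quotas: A 2.8085, H 11.7786, G 2.4128.
Lower quotas: A 2, H 11, G 2 (sum 15, leaving 2 seats).
Remainders in descending order: A 0.8085, H 0.7786, G 0.4128.
Largest remainders: A, H receive the extra seats.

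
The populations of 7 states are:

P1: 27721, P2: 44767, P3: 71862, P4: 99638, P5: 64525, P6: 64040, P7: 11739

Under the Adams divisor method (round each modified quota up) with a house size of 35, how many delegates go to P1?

Standard divisor 384292/35 ≈ 10979.771; standard quotas: P1 2.525, P2 4.077, P3 6.545, P4 9.075, P5 5.877, P6 5.833, P7 1.069.
Rounding up gives 3, 5, 7, 10, 6, 6, 2 = 39 seats, so the divisor must be adjusted.
With modified divisor 12200: modified quotas P1 2.272, P2 3.669, P3 5.890, P4 8.167, P5 5.289, P6 5.249, P7 0.962.
Rounding up: P1 3, P2 4, P3 6, P4 9, P5 6, P6 6, P7 1 (total 35).
P1 receives 3.

3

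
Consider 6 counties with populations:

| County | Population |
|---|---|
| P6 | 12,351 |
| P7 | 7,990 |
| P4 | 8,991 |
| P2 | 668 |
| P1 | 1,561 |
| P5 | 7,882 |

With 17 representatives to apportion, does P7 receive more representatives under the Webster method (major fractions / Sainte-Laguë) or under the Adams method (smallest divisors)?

Webster: P6 5, P7 4, P4 4, P2 0, P1 1, P5 3.
Adams: P6 5, P7 3, P4 4, P2 1, P1 1, P5 3.
P7 gets 4 under Webster and 3 under Adams.

Webster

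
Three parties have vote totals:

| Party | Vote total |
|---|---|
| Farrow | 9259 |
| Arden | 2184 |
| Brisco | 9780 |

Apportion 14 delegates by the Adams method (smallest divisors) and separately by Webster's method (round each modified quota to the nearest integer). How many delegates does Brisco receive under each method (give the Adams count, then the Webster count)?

Adams: Farrow 6, Arden 2, Brisco 6.
Webster: Farrow 6, Arden 1, Brisco 7.
Brisco gets 6 under Adams and 7 under Webster.

6 and 7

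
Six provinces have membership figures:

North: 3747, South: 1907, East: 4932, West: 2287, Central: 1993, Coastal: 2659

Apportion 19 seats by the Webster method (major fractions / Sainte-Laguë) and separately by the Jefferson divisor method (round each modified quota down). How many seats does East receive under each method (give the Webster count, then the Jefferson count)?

5 and 6

Webster: North 4, South 2, East 5, West 3, Central 2, Coastal 3.
Jefferson: North 4, South 2, East 6, West 2, Central 2, Coastal 3.
East gets 5 under Webster and 6 under Jefferson.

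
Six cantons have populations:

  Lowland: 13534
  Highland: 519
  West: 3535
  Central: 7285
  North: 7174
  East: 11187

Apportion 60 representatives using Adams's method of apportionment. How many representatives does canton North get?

10

Standard divisor 43234/60 ≈ 720.567; standard quotas: Lowland 18.782, Highland 0.720, West 4.906, Central 10.110, North 9.956, East 15.525.
Rounding up gives 19, 1, 5, 11, 10, 16 = 62 seats, so the divisor must be adjusted.
With modified divisor 750: modified quotas Lowland 18.045, Highland 0.692, West 4.713, Central 9.713, North 9.565, East 14.916.
Rounding up: Lowland 19, Highland 1, West 5, Central 10, North 10, East 15 (total 60).
North receives 10.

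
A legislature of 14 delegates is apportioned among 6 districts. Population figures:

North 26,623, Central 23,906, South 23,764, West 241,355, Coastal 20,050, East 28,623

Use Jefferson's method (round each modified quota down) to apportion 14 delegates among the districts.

Standard divisor 364321/14 ≈ 26022.929; standard quotas: North 1.023, Central 0.919, South 0.913, West 9.275, Coastal 0.770, East 1.100.
Rounding down gives 1, 0, 0, 9, 0, 1 = 11 seats, so the divisor must be adjusted.
With modified divisor 22900: modified quotas North 1.163, Central 1.044, South 1.038, West 10.540, Coastal 0.876, East 1.250.
Rounding down: North 1, Central 1, South 1, West 10, Coastal 0, East 1 (total 14).

North 1; Central 1; South 1; West 10; Coastal 0; East 1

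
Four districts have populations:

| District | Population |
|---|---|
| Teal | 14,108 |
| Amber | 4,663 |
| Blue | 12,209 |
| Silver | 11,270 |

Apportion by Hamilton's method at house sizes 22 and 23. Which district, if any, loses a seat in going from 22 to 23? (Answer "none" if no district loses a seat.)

At 22 seats: Teal 7, Amber 3, Blue 6, Silver 6.
At 23 seats: Teal 8, Amber 2, Blue 7, Silver 6.
Amber drops from 3 to 2.

Amber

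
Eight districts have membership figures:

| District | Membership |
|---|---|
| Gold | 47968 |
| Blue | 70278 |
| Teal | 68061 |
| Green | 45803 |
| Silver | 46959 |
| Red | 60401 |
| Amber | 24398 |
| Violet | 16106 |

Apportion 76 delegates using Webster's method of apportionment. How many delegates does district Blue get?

14

Standard divisor 379974/76 ≈ 4999.658; standard quotas: Gold 9.594, Blue 14.057, Teal 13.613, Green 9.161, Silver 9.392, Red 12.081, Amber 4.880, Violet 3.221.
Rounding to the nearest integer gives Gold 10, Blue 14, Teal 14, Green 9, Silver 9, Red 12, Amber 5, Violet 3 — total 76, matching the house size, so no adjustment is needed.
Blue receives 14.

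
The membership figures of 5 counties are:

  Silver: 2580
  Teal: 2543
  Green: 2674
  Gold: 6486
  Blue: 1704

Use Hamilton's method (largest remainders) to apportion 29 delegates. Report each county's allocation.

Silver 5, Teal 4, Green 5, Gold 12, Blue 3

Total 15987; standard divisor 15987/29 ≈ 551.276.
Standard quotas: Silver 4.6801, Teal 4.6129, Green 4.8506, Gold 11.7654, Blue 3.0910.
Lower quotas: Silver 4, Teal 4, Green 4, Gold 11, Blue 3 (sum 26, leaving 3 seats).
Remainders in descending order: Green 0.8506, Gold 0.7654, Silver 0.6801, Teal 0.6129, Blue 0.0910.
Largest remainders: Green, Gold, Silver receive the extra seats.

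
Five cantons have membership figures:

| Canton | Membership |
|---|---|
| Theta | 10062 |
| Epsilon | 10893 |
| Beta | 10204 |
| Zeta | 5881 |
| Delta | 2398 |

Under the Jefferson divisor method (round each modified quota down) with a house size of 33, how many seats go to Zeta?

5

Standard divisor 39438/33 ≈ 1195.091; standard quotas: Theta 8.419, Epsilon 9.115, Beta 8.538, Zeta 4.921, Delta 2.007.
Rounding down gives 8, 9, 8, 4, 2 = 31 seats, so the divisor must be adjusted.
With modified divisor 1130: modified quotas Theta 8.904, Epsilon 9.640, Beta 9.030, Zeta 5.204, Delta 2.122.
Rounding down: Theta 8, Epsilon 9, Beta 9, Zeta 5, Delta 2 (total 33).
Zeta receives 5.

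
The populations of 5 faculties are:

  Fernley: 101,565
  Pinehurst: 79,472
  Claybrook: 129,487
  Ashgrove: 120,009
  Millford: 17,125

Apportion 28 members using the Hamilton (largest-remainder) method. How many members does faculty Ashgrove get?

The standard divisor is 447658/28 ≈ 15987.786.
Standard quotas: Fernley 6.3527, Pinehurst 4.9708, Claybrook 8.0991, Ashgrove 7.5063, Millford 1.0711.
Lower quotas: Fernley 6, Pinehurst 4, Claybrook 8, Ashgrove 7, Millford 1 (sum 26, leaving 2 seats).
Remainders in descending order: Pinehurst 0.9708, Ashgrove 0.5063, Fernley 0.3527, Claybrook 0.0991, Millford 0.0711.
Largest remainders: Pinehurst, Ashgrove receive the extra seats.
Ashgrove receives 8.

8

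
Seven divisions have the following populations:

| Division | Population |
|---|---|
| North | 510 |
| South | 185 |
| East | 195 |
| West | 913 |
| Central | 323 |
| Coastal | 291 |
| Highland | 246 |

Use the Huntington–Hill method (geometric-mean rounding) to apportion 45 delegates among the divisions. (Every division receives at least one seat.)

North: 9; South: 3; East: 3; West: 15; Central: 6; Coastal: 5; Highland: 4

With divisor 58.95: modified quotas North 8.651, South 3.138, East 3.308, West 15.488, Central 5.479, Coastal 4.936, Highland 4.173.
Geometric-mean thresholds: North √(8·9)=8.485, South √(3·4)=3.464, East √(3·4)=3.464, West √(15·16)=15.492, Central √(5·6)=5.477, Coastal √(4·5)=4.472, Highland √(4·5)=4.472.
Each quota rounded against its threshold gives North 9, South 3, East 3, West 15, Central 6, Coastal 5, Highland 4 (total 45).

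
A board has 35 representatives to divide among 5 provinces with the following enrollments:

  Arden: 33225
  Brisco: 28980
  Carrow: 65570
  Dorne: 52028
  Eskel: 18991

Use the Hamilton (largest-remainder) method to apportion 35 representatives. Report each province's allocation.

Arden 6, Brisco 5, Carrow 12, Dorne 9, Eskel 3

The standard divisor is 198794/35 ≈ 5679.829.
Standard quotas: Arden 5.8496, Brisco 5.1023, Carrow 11.5444, Dorne 9.1601, Eskel 3.3436.
Lower quotas: Arden 5, Brisco 5, Carrow 11, Dorne 9, Eskel 3 (sum 33, leaving 2 seats).
Remainders in descending order: Arden 0.8496, Carrow 0.5444, Eskel 0.3436, Dorne 0.1601, Brisco 0.1023.
The surplus seats go to Arden, Carrow.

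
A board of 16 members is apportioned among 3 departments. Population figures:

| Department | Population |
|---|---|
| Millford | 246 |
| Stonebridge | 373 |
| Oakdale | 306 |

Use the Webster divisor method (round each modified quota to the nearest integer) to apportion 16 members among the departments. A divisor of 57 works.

Millford: 4; Stonebridge: 7; Oakdale: 5

With modified divisor 57: modified quotas Millford 4.316, Stonebridge 6.544, Oakdale 5.368.
Rounding to the nearest integer: Millford 4, Stonebridge 7, Oakdale 5 (total 16).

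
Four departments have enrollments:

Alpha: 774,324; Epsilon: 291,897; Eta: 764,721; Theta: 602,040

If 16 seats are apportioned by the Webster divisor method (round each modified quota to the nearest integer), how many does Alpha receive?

Standard divisor 2432982/16 ≈ 152061.375; standard quotas: Alpha 5.092, Epsilon 1.920, Eta 5.029, Theta 3.959.
Rounding to the nearest integer gives Alpha 5, Epsilon 2, Eta 5, Theta 4 — total 16, matching the house size, so no adjustment is needed.
Alpha receives 5.

5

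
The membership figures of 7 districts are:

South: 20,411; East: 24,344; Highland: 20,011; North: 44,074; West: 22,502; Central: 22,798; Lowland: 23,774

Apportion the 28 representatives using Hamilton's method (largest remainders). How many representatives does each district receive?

South: 3, East: 4, Highland: 3, North: 7, West: 3, Central: 4, Lowland: 4

The standard divisor is 177914/28 ≈ 6354.071.
Standard quotas: South 3.2123, East 3.8312, Highland 3.1493, North 6.9363, West 3.5414, Central 3.5879, Lowland 3.7415.
Lower quotas: South 3, East 3, Highland 3, North 6, West 3, Central 3, Lowland 3 (sum 24, leaving 4 seats).
Remainders in descending order: North 0.9363, East 0.8312, Lowland 0.7415, Central 0.5879, West 0.5414, South 0.2123, Highland 0.1493.
The surplus seats go to North, East, Lowland, Central.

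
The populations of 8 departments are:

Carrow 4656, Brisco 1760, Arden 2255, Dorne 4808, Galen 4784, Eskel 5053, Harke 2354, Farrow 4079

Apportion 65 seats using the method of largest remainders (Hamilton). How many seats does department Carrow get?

10

The standard divisor is 29749/65 ≈ 457.677.
Standard quotas: Carrow 10.1731, Brisco 3.8455, Arden 4.9271, Dorne 10.5052, Galen 10.4528, Eskel 11.0405, Harke 5.1434, Farrow 8.9124.
Lower quotas: Carrow 10, Brisco 3, Arden 4, Dorne 10, Galen 10, Eskel 11, Harke 5, Farrow 8 (sum 61, leaving 4 seats).
Remainders in descending order: Arden 0.9271, Farrow 0.9124, Brisco 0.8455, Dorne 0.5052, Galen 0.4528, Carrow 0.1731, Harke 0.1434, Eskel 0.0405.
The surplus seats go to Arden, Farrow, Brisco, Dorne.
Carrow receives 10.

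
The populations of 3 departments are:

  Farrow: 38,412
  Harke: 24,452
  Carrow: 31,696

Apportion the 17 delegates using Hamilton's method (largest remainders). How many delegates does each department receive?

Standard divisor: 94560 ÷ 17 ≈ 5562.353.
Standard quotas: Farrow 6.9057, Harke 4.3960, Carrow 5.6983.
Lower quotas: Farrow 6, Harke 4, Carrow 5 (sum 15, leaving 2 seats).
Remainders in descending order: Farrow 0.9057, Carrow 0.6983, Harke 0.3960.
The surplus seats go to Farrow, Carrow.

Farrow: 7; Harke: 4; Carrow: 6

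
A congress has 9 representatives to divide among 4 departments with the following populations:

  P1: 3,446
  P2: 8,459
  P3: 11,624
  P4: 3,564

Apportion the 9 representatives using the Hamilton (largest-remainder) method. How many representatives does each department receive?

P1 1, P2 3, P3 4, P4 1

The standard divisor is 27093/9 ≈ 3010.333.
Standard quotas: P1 1.1447, P2 2.8100, P3 3.8614, P4 1.1839.
Lower quotas: P1 1, P2 2, P3 3, P4 1 (sum 7, leaving 2 seats).
Remainders in descending order: P3 0.8614, P2 0.8100, P4 0.1839, P1 0.1447.
Largest remainders: P3, P2 receive the extra seats.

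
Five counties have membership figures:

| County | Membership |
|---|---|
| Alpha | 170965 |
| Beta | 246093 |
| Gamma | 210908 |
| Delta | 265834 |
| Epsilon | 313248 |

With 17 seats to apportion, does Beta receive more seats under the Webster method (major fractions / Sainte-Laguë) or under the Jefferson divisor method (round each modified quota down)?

Webster

Webster: Alpha 2, Beta 4, Gamma 3, Delta 4, Epsilon 4.
Jefferson: Alpha 2, Beta 3, Gamma 3, Delta 4, Epsilon 5.
Beta gets 4 under Webster and 3 under Jefferson.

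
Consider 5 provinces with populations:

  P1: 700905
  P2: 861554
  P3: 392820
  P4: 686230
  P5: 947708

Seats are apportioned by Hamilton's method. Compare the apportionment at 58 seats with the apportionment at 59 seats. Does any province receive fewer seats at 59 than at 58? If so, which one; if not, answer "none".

P3

At 58 seats: P1 11, P2 14, P3 7, P4 11, P5 15.
At 59 seats: P1 12, P2 14, P3 6, P4 11, P5 16.
P3 drops from 7 to 6.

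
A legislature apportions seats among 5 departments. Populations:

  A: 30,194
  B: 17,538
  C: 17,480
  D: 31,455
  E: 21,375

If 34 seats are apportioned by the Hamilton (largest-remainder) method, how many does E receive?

Total 118042; standard divisor 118042/34 ≈ 3471.824.
Standard quotas: A 8.6969, B 5.0515, C 5.0348, D 9.0601, E 6.1567.
Lower quotas: A 8, B 5, C 5, D 9, E 6 (sum 33, leaving 1 seat).
Remainders in descending order: A 0.6969, E 0.1567, D 0.0601, B 0.0515, C 0.0348.
The surplus seat goes to A.
E receives 6.

6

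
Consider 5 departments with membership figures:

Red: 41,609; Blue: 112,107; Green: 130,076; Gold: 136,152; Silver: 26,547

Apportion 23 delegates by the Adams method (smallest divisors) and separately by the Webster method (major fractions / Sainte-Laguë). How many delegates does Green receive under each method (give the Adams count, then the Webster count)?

6 and 7

Adams: Red 2, Blue 6, Green 6, Gold 7, Silver 2.
Webster: Red 2, Blue 6, Green 7, Gold 7, Silver 1.
Green gets 6 under Adams and 7 under Webster.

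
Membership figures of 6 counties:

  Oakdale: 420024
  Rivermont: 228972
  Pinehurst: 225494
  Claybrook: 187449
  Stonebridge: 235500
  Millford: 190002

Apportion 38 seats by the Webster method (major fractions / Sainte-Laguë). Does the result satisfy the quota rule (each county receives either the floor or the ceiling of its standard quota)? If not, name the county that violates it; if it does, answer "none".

Standard quotas: Oakdale 10.730, Rivermont 5.850, Pinehurst 5.761, Claybrook 4.789, Stonebridge 6.016, Millford 4.854.
Webster allocation: Oakdale 10, Rivermont 6, Pinehurst 6, Claybrook 5, Stonebridge 6, Millford 5.
Every allocation lies between the lower and upper quota.

none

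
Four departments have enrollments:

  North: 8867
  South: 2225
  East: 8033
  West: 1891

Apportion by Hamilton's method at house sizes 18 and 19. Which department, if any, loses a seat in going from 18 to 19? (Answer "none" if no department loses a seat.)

At 18 seats: North 7, South 2, East 7, West 2.
At 19 seats: North 8, South 2, East 7, West 2.
No department's allocation decreased.

none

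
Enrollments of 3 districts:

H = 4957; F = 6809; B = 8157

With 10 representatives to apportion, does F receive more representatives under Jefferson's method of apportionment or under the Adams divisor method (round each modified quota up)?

Jefferson

Jefferson: H 2, F 4, B 4.
Adams: H 3, F 3, B 4.
F gets 4 under Jefferson and 3 under Adams.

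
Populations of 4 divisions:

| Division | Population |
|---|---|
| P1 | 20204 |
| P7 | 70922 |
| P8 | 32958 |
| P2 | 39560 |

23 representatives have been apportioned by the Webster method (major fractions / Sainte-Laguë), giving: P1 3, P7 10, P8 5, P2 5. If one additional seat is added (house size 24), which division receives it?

Priority for the next seat is population ÷ (current seats + 0.5).
Priorities: P1 5772.571, P7 6754.476, P8 5992.364, P2 7192.727.
Highest priority: P2.

P2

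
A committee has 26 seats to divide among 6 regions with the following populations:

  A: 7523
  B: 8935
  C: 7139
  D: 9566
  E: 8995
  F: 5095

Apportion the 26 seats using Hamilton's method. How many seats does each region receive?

The standard divisor is 47253/26 ≈ 1817.423.
Standard quotas: A 4.1394, B 4.9163, C 3.9281, D 5.2635, E 4.9493, F 2.8034.
Lower quotas: A 4, B 4, C 3, D 5, E 4, F 2 (sum 22, leaving 4 seats).
Remainders in descending order: E 0.9493, C 0.9281, B 0.9163, F 0.8034, D 0.2635, A 0.1394.
Largest remainders: E, C, B, F receive the extra seats.

A: 4, B: 5, C: 4, D: 5, E: 5, F: 3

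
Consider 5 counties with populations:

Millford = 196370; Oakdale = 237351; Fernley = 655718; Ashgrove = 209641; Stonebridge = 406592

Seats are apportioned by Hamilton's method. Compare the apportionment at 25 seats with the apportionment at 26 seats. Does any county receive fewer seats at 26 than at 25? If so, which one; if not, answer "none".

At 25 seats: Millford 3, Oakdale 3, Fernley 10, Ashgrove 3, Stonebridge 6.
At 26 seats: Millford 3, Oakdale 4, Fernley 10, Ashgrove 3, Stonebridge 6.
No county's allocation decreased.

none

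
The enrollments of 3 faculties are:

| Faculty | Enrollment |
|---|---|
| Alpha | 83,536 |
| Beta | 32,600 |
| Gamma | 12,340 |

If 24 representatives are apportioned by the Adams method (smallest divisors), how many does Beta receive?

6

Standard divisor 128476/24 ≈ 5353.167; standard quotas: Alpha 15.605, Beta 6.090, Gamma 2.305.
Rounding up gives 16, 7, 3 = 26 seats, so the divisor must be adjusted.
With modified divisor 5800: modified quotas Alpha 14.403, Beta 5.621, Gamma 2.128.
Rounding up: Alpha 15, Beta 6, Gamma 3 (total 24).
Beta receives 6.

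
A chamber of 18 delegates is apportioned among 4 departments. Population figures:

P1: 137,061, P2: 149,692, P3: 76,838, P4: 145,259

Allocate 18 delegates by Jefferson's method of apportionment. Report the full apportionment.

Standard divisor 508850/18 ≈ 28269.444; standard quotas: P1 4.848, P2 5.295, P3 2.718, P4 5.138.
Rounding down gives 4, 5, 2, 5 = 16 seats, so the divisor must be adjusted.
With modified divisor 25300: modified quotas P1 5.417, P2 5.917, P3 3.037, P4 5.741.
Rounding down: P1 5, P2 5, P3 3, P4 5 (total 18).

P1 5; P2 5; P3 3; P4 5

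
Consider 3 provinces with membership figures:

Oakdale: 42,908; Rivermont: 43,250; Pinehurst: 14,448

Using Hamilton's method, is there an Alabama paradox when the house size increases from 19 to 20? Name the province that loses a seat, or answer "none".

none

At 19 seats: Oakdale 8, Rivermont 8, Pinehurst 3.
At 20 seats: Oakdale 8, Rivermont 9, Pinehurst 3.
No province's allocation decreased.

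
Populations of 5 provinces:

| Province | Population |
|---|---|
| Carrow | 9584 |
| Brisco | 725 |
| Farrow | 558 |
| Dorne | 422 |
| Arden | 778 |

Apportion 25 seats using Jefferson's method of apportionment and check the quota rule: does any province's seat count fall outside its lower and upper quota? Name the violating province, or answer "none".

Carrow

Standard quotas: Carrow 19.856, Brisco 1.502, Farrow 1.156, Dorne 0.874, Arden 1.612.
Jefferson allocation: Carrow 22, Brisco 1, Farrow 1, Dorne 0, Arden 1.
Carrow has quota 19.856 (lower 19, upper 20) but receives 22 — outside the quota interval.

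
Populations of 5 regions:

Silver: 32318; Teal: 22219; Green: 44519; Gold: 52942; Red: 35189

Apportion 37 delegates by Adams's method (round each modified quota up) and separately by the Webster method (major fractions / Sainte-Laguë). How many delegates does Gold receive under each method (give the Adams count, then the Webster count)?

Adams: Silver 6, Teal 5, Green 9, Gold 10, Red 7.
Webster: Silver 6, Teal 4, Green 9, Gold 11, Red 7.
Gold gets 10 under Adams and 11 under Webster.

10 and 11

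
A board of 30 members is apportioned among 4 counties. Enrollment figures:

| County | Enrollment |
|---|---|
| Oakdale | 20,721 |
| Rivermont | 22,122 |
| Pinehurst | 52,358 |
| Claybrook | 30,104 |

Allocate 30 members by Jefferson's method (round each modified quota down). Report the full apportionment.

Standard divisor 125305/30 ≈ 4176.833; standard quotas: Oakdale 4.961, Rivermont 5.296, Pinehurst 12.535, Claybrook 7.207.
Rounding down gives 4, 5, 12, 7 = 28 seats, so the divisor must be adjusted.
With modified divisor 3900: modified quotas Oakdale 5.313, Rivermont 5.672, Pinehurst 13.425, Claybrook 7.719.
Rounding down: Oakdale 5, Rivermont 5, Pinehurst 13, Claybrook 7 (total 30).

Oakdale: 5, Rivermont: 5, Pinehurst: 13, Claybrook: 7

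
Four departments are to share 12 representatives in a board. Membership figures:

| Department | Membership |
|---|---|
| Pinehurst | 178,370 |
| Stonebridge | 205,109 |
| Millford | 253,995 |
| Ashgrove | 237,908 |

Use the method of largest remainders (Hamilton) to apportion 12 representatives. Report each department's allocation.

Pinehurst: 2, Stonebridge: 3, Millford: 4, Ashgrove: 3

The standard divisor is 875382/12 ≈ 72948.5.
Standard quotas: Pinehurst 2.4451, Stonebridge 2.8117, Millford 3.4818, Ashgrove 3.2613.
Lower quotas: Pinehurst 2, Stonebridge 2, Millford 3, Ashgrove 3 (sum 10, leaving 2 seats).
Remainders in descending order: Stonebridge 0.8117, Millford 0.4818, Pinehurst 0.4451, Ashgrove 0.2613.
The surplus seats go to Stonebridge, Millford.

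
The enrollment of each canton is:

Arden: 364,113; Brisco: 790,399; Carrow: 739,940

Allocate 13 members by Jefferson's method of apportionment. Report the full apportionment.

Standard divisor 1894452/13 ≈ 145727.077; standard quotas: Arden 2.499, Brisco 5.424, Carrow 5.078.
Rounding down gives 2, 5, 5 = 12 seats, so the divisor must be adjusted.
With modified divisor 127500: modified quotas Arden 2.856, Brisco 6.199, Carrow 5.803.
Rounding down: Arden 2, Brisco 6, Carrow 5 (total 13).

Arden: 2, Brisco: 6, Carrow: 5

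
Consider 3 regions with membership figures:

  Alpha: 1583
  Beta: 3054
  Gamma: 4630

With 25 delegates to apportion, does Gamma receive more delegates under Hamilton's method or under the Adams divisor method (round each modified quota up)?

Hamilton

Hamilton: Alpha 4, Beta 8, Gamma 13.
Adams: Alpha 5, Beta 8, Gamma 12.
Gamma gets 13 under Hamilton and 12 under Adams.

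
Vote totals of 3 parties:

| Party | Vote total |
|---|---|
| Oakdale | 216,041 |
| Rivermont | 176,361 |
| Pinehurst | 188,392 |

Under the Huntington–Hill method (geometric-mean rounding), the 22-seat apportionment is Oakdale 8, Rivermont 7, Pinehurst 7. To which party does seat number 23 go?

Priority for the next seat is population ÷ (√(s·(s+1))).
Priorities: Oakdale 25460.676, Rivermont 23567.230, Pinehurst 25174.940.
Highest priority: Oakdale.

Oakdale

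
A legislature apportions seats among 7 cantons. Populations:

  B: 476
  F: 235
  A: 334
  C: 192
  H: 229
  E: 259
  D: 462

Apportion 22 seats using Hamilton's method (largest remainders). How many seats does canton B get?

5

Total 2187; standard divisor 2187/22 ≈ 99.409.
Standard quotas: B 4.788, F 2.364, A 3.360, C 1.931, H 2.304, E 2.605, D 4.647.
Lower quotas: B 4, F 2, A 3, C 1, H 2, E 2, D 4 (sum 18, leaving 4 seats).
Remainders in descending order: C 0.931, B 0.788, D 0.647, E 0.605, F 0.364, A 0.360, H 0.304.
The surplus seats go to C, B, D, E.
B receives 5.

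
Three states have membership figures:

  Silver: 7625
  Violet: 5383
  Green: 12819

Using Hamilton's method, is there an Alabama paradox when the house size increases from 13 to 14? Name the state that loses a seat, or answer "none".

At 13 seats: Silver 4, Violet 3, Green 6.
At 14 seats: Silver 4, Violet 3, Green 7.
No state's allocation decreased.

none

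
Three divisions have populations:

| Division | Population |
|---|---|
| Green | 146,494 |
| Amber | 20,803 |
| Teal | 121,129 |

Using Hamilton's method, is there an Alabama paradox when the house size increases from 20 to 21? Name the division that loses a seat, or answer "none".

At 20 seats: Green 10, Amber 2, Teal 8.
At 21 seats: Green 11, Amber 1, Teal 9.
Amber drops from 2 to 1.

Amber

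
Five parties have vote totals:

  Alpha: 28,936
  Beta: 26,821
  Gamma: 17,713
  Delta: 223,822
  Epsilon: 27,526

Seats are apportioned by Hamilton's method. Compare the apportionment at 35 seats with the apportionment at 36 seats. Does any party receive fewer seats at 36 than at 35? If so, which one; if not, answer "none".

At 35 seats: Alpha 3, Beta 3, Gamma 2, Delta 24, Epsilon 3.
At 36 seats: Alpha 3, Beta 3, Gamma 2, Delta 25, Epsilon 3.
No party's allocation decreased.

none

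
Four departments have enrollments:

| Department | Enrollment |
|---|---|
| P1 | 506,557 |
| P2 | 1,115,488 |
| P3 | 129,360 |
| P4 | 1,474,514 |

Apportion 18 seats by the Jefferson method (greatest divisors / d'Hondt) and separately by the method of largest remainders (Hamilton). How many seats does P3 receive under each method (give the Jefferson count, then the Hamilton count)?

Jefferson: P1 3, P2 6, P3 0, P4 9.
Hamilton: P1 3, P2 6, P3 1, P4 8.
P3 gets 0 under Jefferson and 1 under Hamilton.

0 and 1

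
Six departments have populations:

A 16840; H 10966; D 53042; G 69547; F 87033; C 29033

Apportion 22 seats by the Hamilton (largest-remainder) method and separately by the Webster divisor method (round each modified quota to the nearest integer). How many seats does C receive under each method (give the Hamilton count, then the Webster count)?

3 and 2

Hamilton: A 1, H 1, D 4, G 6, F 7, C 3.
Webster: A 1, H 1, D 5, G 6, F 7, C 2.
C gets 3 under Hamilton and 2 under Webster.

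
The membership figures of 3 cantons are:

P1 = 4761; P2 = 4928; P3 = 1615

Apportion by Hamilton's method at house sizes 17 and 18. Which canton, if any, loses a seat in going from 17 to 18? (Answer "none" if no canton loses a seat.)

At 17 seats: P1 7, P2 7, P3 3.
At 18 seats: P1 8, P2 8, P3 2.
P3 drops from 3 to 2.

P3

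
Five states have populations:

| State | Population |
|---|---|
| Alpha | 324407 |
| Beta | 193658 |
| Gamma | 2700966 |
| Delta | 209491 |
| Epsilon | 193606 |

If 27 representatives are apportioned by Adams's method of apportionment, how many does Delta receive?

2

Standard divisor 3622128/27 ≈ 134152.889; standard quotas: Alpha 2.418, Beta 1.444, Gamma 20.133, Delta 1.562, Epsilon 1.443.
Rounding up gives 3, 2, 21, 2, 2 = 30 seats, so the divisor must be adjusted.
With modified divisor 154500: modified quotas Alpha 2.100, Beta 1.253, Gamma 17.482, Delta 1.356, Epsilon 1.253.
Rounding up: Alpha 3, Beta 2, Gamma 18, Delta 2, Epsilon 2 (total 27).
Delta receives 2.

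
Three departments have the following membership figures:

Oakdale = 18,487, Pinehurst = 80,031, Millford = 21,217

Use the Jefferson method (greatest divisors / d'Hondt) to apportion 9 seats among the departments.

Oakdale: 1; Pinehurst: 7; Millford: 1

Standard divisor 119735/9 ≈ 13303.889; standard quotas: Oakdale 1.390, Pinehurst 6.016, Millford 1.595.
Rounding down gives 1, 6, 1 = 8 seats, so the divisor must be adjusted.
With modified divisor 11000: modified quotas Oakdale 1.681, Pinehurst 7.276, Millford 1.929.
Rounding down: Oakdale 1, Pinehurst 7, Millford 1 (total 9).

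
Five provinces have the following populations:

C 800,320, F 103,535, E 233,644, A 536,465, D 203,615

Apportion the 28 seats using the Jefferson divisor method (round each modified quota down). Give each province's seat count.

C=13; F=1; E=3; A=8; D=3

Standard divisor 1877579/28 ≈ 67056.393; standard quotas: C 11.935, F 1.544, E 3.484, A 8.000, D 3.036.
Rounding down gives 11, 1, 3, 8, 3 = 26 seats, so the divisor must be adjusted.
With modified divisor 60600: modified quotas C 13.207, F 1.708, E 3.856, A 8.853, D 3.360.
Rounding down: C 13, F 1, E 3, A 8, D 3 (total 28).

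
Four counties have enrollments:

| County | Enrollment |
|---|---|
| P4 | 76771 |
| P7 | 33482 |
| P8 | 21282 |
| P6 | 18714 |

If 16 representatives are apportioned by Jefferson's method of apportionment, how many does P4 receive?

9

Standard divisor 150249/16 ≈ 9390.562; standard quotas: P4 8.175, P7 3.565, P8 2.266, P6 1.993.
Rounding down gives 8, 3, 2, 1 = 14 seats, so the divisor must be adjusted.
With modified divisor 8500: modified quotas P4 9.032, P7 3.939, P8 2.504, P6 2.202.
Rounding down: P4 9, P7 3, P8 2, P6 2 (total 16).
P4 receives 9.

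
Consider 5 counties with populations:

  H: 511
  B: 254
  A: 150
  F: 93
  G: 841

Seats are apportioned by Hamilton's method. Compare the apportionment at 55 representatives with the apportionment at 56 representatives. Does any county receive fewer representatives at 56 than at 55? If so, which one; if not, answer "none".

none

At 55 seats: H 15, B 8, A 4, F 3, G 25.
At 56 seats: H 15, B 8, A 5, F 3, G 25.
No county's allocation decreased.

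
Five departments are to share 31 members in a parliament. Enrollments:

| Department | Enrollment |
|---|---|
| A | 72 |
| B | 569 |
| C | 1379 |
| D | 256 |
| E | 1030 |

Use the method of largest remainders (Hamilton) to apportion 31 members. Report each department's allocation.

A 1; B 5; C 13; D 2; E 10

The standard divisor is 3306/31 ≈ 106.645.
Standard quotas: A 0.675, B 5.335, C 12.931, D 2.400, E 9.658.
Lower quotas: A 0, B 5, C 12, D 2, E 9 (sum 28, leaving 3 seats).
Remainders in descending order: C 0.931, A 0.675, E 0.658, D 0.400, B 0.335.
The surplus seats go to C, A, E.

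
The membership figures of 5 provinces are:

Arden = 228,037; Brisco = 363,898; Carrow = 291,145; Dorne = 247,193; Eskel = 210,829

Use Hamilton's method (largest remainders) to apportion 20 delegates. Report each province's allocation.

Arden=3, Brisco=6, Carrow=4, Dorne=4, Eskel=3

Total 1341102; standard divisor 1341102/20 ≈ 67055.1.
Standard quotas: Arden 3.4007, Brisco 5.4269, Carrow 4.3419, Dorne 3.6864, Eskel 3.1441.
Lower quotas: Arden 3, Brisco 5, Carrow 4, Dorne 3, Eskel 3 (sum 18, leaving 2 seats).
Remainders in descending order: Dorne 0.6864, Brisco 0.4269, Arden 0.4007, Carrow 0.3419, Eskel 0.1441.
The surplus seats go to Dorne, Brisco.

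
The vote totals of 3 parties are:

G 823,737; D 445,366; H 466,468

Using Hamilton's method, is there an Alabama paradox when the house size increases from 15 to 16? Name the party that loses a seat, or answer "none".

At 15 seats: G 7, D 4, H 4.
At 16 seats: G 8, D 4, H 4.
No party's allocation decreased.

none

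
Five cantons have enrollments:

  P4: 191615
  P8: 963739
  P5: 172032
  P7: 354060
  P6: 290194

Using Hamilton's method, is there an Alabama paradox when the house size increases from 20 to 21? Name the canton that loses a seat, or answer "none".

none

At 20 seats: P4 2, P8 10, P5 2, P7 3, P6 3.
At 21 seats: P4 2, P8 10, P5 2, P7 4, P6 3.
No canton's allocation decreased.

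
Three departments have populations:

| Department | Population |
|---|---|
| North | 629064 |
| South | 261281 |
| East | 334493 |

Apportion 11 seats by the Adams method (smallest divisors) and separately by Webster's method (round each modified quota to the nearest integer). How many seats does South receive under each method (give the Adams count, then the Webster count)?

3 and 2

Adams: North 5, South 3, East 3.
Webster: North 6, South 2, East 3.
South gets 3 under Adams and 2 under Webster.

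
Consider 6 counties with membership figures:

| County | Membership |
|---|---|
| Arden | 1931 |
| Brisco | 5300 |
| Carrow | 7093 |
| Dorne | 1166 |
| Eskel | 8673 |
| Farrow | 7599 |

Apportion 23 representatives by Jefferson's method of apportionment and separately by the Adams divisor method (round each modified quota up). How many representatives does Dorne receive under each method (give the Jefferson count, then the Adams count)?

0 and 1

Jefferson: Arden 1, Brisco 4, Carrow 5, Dorne 0, Eskel 7, Farrow 6.
Adams: Arden 2, Brisco 4, Carrow 5, Dorne 1, Eskel 6, Farrow 5.
Dorne gets 0 under Jefferson and 1 under Adams.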